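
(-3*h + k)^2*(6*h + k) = 54*h^3 - 27*h^2*k + k^3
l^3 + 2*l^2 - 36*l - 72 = (l - 6)*(l + 2)*(l + 6)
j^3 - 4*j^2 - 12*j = j*(j - 6)*(j + 2)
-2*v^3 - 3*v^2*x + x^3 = (-2*v + x)*(v + x)^2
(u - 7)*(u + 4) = u^2 - 3*u - 28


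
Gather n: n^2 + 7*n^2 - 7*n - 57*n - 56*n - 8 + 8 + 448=8*n^2 - 120*n + 448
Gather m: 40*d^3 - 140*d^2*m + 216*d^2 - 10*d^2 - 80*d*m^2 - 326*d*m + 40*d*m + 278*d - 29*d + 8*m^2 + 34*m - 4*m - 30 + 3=40*d^3 + 206*d^2 + 249*d + m^2*(8 - 80*d) + m*(-140*d^2 - 286*d + 30) - 27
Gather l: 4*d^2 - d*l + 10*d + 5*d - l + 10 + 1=4*d^2 + 15*d + l*(-d - 1) + 11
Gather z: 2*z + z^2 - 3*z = z^2 - z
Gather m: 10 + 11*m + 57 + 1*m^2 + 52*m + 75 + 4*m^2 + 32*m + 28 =5*m^2 + 95*m + 170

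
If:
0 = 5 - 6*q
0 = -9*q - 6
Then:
No Solution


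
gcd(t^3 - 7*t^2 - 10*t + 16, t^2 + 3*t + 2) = t + 2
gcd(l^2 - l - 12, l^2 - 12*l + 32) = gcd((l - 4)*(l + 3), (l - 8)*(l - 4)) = l - 4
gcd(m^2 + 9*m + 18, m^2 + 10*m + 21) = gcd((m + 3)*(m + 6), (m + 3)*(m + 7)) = m + 3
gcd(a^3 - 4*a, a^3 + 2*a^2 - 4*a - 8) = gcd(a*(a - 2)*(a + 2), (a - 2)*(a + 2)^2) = a^2 - 4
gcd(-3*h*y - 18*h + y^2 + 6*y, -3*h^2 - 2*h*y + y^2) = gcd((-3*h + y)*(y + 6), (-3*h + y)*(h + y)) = -3*h + y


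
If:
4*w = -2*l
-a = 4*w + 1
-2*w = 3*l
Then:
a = -1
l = 0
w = 0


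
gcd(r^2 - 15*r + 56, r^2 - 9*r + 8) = r - 8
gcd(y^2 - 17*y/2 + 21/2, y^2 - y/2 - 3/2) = y - 3/2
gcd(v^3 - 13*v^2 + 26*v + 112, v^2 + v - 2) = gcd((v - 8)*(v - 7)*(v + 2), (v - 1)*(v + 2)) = v + 2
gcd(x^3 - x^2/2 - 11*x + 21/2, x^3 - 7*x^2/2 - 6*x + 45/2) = x - 3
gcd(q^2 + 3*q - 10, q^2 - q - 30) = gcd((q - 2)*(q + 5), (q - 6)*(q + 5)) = q + 5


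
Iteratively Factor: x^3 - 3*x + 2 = (x - 1)*(x^2 + x - 2) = (x - 1)^2*(x + 2)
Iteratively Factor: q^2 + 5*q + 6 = (q + 2)*(q + 3)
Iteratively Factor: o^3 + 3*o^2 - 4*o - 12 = (o - 2)*(o^2 + 5*o + 6) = (o - 2)*(o + 2)*(o + 3)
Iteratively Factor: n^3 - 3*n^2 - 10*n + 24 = (n + 3)*(n^2 - 6*n + 8) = (n - 2)*(n + 3)*(n - 4)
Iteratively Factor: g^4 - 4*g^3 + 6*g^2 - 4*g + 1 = (g - 1)*(g^3 - 3*g^2 + 3*g - 1) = (g - 1)^2*(g^2 - 2*g + 1) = (g - 1)^3*(g - 1)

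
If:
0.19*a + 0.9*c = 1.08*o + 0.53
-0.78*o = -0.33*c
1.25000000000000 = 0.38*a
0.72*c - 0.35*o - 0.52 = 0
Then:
No Solution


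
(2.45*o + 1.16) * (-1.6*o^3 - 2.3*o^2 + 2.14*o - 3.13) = -3.92*o^4 - 7.491*o^3 + 2.575*o^2 - 5.1861*o - 3.6308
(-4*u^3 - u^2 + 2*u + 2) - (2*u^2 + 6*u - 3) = -4*u^3 - 3*u^2 - 4*u + 5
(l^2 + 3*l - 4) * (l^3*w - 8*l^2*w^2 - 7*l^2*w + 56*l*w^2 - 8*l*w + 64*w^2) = l^5*w - 8*l^4*w^2 - 4*l^4*w + 32*l^3*w^2 - 33*l^3*w + 264*l^2*w^2 + 4*l^2*w - 32*l*w^2 + 32*l*w - 256*w^2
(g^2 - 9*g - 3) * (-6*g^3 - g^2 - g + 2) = -6*g^5 + 53*g^4 + 26*g^3 + 14*g^2 - 15*g - 6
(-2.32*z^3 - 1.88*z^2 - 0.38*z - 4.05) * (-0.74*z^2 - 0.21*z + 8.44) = 1.7168*z^5 + 1.8784*z^4 - 18.9048*z^3 - 12.7904*z^2 - 2.3567*z - 34.182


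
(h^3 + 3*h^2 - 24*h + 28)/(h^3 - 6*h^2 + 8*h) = (h^2 + 5*h - 14)/(h*(h - 4))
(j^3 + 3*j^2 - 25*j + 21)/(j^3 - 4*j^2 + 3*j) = (j + 7)/j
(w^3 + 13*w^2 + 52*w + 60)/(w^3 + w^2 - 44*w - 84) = (w + 5)/(w - 7)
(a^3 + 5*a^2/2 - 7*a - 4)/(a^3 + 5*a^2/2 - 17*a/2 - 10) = (2*a^2 - 3*a - 2)/(2*a^2 - 3*a - 5)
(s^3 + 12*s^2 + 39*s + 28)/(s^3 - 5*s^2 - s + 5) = (s^2 + 11*s + 28)/(s^2 - 6*s + 5)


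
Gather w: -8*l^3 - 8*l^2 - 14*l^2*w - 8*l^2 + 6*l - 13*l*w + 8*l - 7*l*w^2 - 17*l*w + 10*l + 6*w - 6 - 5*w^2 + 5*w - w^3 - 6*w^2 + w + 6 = -8*l^3 - 16*l^2 + 24*l - w^3 + w^2*(-7*l - 11) + w*(-14*l^2 - 30*l + 12)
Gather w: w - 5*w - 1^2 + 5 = 4 - 4*w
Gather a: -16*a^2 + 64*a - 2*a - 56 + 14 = -16*a^2 + 62*a - 42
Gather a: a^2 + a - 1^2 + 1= a^2 + a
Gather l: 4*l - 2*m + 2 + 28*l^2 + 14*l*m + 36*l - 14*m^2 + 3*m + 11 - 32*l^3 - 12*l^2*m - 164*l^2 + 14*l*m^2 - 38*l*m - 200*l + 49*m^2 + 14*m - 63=-32*l^3 + l^2*(-12*m - 136) + l*(14*m^2 - 24*m - 160) + 35*m^2 + 15*m - 50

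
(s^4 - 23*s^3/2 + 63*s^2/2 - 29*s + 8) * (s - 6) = s^5 - 35*s^4/2 + 201*s^3/2 - 218*s^2 + 182*s - 48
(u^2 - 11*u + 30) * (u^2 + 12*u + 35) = u^4 + u^3 - 67*u^2 - 25*u + 1050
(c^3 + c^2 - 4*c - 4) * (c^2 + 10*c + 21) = c^5 + 11*c^4 + 27*c^3 - 23*c^2 - 124*c - 84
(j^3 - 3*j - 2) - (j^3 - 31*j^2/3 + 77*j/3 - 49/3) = 31*j^2/3 - 86*j/3 + 43/3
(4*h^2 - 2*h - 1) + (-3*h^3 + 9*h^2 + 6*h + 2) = -3*h^3 + 13*h^2 + 4*h + 1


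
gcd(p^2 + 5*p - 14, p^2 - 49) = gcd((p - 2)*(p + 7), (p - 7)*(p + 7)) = p + 7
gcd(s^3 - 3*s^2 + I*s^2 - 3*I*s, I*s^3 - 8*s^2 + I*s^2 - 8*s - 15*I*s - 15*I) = 1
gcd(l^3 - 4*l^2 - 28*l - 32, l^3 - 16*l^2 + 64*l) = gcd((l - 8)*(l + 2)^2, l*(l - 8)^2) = l - 8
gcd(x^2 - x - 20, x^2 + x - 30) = x - 5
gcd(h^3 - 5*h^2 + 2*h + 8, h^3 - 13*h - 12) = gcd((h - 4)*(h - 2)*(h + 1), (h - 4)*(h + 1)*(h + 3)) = h^2 - 3*h - 4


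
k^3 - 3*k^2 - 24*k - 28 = (k - 7)*(k + 2)^2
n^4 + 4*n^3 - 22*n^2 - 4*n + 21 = (n - 3)*(n - 1)*(n + 1)*(n + 7)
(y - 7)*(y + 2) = y^2 - 5*y - 14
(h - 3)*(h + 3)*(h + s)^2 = h^4 + 2*h^3*s + h^2*s^2 - 9*h^2 - 18*h*s - 9*s^2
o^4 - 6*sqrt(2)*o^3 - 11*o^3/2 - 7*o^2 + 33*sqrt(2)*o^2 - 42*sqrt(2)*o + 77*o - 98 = (o - 7/2)*(o - 2)*(o - 7*sqrt(2))*(o + sqrt(2))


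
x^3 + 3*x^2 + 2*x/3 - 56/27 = (x - 2/3)*(x + 4/3)*(x + 7/3)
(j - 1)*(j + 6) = j^2 + 5*j - 6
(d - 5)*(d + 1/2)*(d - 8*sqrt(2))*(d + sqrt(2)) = d^4 - 7*sqrt(2)*d^3 - 9*d^3/2 - 37*d^2/2 + 63*sqrt(2)*d^2/2 + 35*sqrt(2)*d/2 + 72*d + 40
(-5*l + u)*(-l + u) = 5*l^2 - 6*l*u + u^2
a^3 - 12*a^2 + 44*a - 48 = (a - 6)*(a - 4)*(a - 2)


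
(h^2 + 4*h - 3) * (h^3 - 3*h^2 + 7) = h^5 + h^4 - 15*h^3 + 16*h^2 + 28*h - 21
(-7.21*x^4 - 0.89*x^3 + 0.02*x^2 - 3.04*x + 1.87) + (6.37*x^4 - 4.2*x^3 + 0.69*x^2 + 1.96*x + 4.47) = -0.84*x^4 - 5.09*x^3 + 0.71*x^2 - 1.08*x + 6.34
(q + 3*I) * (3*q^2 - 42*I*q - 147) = 3*q^3 - 33*I*q^2 - 21*q - 441*I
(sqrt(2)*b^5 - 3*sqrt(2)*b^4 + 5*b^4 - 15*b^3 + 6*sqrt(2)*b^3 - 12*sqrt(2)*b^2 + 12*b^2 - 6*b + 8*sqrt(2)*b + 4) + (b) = sqrt(2)*b^5 - 3*sqrt(2)*b^4 + 5*b^4 - 15*b^3 + 6*sqrt(2)*b^3 - 12*sqrt(2)*b^2 + 12*b^2 - 5*b + 8*sqrt(2)*b + 4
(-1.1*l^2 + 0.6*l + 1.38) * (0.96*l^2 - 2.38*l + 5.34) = -1.056*l^4 + 3.194*l^3 - 5.9772*l^2 - 0.0804*l + 7.3692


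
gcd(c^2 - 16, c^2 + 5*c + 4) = c + 4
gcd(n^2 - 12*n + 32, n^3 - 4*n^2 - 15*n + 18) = 1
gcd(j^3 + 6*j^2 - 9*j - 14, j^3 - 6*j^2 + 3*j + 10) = j^2 - j - 2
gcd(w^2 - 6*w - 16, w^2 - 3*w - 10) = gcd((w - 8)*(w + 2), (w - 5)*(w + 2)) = w + 2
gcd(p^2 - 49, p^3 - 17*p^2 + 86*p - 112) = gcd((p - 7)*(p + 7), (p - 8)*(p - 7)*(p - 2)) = p - 7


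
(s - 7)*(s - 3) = s^2 - 10*s + 21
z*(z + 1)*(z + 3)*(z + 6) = z^4 + 10*z^3 + 27*z^2 + 18*z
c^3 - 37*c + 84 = (c - 4)*(c - 3)*(c + 7)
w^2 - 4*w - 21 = (w - 7)*(w + 3)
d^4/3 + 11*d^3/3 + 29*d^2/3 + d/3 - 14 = (d/3 + 1)*(d - 1)*(d + 2)*(d + 7)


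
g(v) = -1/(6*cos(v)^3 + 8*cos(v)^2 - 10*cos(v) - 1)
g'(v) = -(18*sin(v)*cos(v)^2 + 16*sin(v)*cos(v) - 10*sin(v))/(6*cos(v)^3 + 8*cos(v)^2 - 10*cos(v) - 1)^2 = 2*(-9*cos(v)^2 - 8*cos(v) + 5)*sin(v)/(6*cos(v)^3 + 8*cos(v)^2 - 10*cos(v) - 1)^2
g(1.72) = -1.55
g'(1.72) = 28.60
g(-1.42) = 0.43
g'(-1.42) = -1.34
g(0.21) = -0.40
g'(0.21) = -0.77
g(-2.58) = -0.10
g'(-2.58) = -0.06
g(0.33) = -0.56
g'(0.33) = -2.17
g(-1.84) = -0.47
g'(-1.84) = -2.80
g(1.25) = 0.32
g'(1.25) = 0.30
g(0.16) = -0.37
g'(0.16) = -0.51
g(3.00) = -0.09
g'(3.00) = 0.01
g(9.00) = -0.10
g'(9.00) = 0.04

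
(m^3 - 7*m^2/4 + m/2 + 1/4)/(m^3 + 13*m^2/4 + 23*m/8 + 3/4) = 2*(4*m^3 - 7*m^2 + 2*m + 1)/(8*m^3 + 26*m^2 + 23*m + 6)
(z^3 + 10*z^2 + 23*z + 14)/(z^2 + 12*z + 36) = (z^3 + 10*z^2 + 23*z + 14)/(z^2 + 12*z + 36)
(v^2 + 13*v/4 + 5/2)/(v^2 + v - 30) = (v^2 + 13*v/4 + 5/2)/(v^2 + v - 30)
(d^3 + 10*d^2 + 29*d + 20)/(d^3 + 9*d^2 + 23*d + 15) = (d + 4)/(d + 3)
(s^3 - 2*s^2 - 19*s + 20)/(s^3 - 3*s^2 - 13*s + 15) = (s + 4)/(s + 3)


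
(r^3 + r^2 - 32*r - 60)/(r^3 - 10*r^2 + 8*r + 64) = (r^2 - r - 30)/(r^2 - 12*r + 32)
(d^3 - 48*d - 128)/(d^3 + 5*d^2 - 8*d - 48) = (d - 8)/(d - 3)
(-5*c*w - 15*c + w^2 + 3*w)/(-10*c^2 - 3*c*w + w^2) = (w + 3)/(2*c + w)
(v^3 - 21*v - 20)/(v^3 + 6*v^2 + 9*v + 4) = (v - 5)/(v + 1)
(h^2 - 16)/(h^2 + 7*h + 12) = (h - 4)/(h + 3)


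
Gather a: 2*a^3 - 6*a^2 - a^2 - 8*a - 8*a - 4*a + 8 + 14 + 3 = 2*a^3 - 7*a^2 - 20*a + 25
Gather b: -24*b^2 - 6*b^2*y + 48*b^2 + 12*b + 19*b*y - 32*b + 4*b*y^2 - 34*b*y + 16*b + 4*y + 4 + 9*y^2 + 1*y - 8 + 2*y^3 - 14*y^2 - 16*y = b^2*(24 - 6*y) + b*(4*y^2 - 15*y - 4) + 2*y^3 - 5*y^2 - 11*y - 4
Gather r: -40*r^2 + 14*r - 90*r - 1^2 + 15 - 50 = -40*r^2 - 76*r - 36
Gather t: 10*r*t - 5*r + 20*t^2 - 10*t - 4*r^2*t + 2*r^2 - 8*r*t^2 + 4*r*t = 2*r^2 - 5*r + t^2*(20 - 8*r) + t*(-4*r^2 + 14*r - 10)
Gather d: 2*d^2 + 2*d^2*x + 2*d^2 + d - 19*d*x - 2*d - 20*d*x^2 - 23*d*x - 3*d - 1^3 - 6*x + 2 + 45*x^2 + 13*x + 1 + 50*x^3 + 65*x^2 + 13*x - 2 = d^2*(2*x + 4) + d*(-20*x^2 - 42*x - 4) + 50*x^3 + 110*x^2 + 20*x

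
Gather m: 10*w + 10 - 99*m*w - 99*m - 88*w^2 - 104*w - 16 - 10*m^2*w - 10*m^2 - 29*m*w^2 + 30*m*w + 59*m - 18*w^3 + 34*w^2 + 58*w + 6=m^2*(-10*w - 10) + m*(-29*w^2 - 69*w - 40) - 18*w^3 - 54*w^2 - 36*w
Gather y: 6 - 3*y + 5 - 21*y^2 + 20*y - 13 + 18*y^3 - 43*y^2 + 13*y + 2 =18*y^3 - 64*y^2 + 30*y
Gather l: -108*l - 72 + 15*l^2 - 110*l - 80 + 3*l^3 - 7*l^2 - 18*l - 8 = 3*l^3 + 8*l^2 - 236*l - 160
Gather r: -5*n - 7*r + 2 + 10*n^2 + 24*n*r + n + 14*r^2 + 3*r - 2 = 10*n^2 - 4*n + 14*r^2 + r*(24*n - 4)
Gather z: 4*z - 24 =4*z - 24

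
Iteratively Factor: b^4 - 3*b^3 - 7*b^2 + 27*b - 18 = (b - 2)*(b^3 - b^2 - 9*b + 9) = (b - 2)*(b - 1)*(b^2 - 9) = (b - 2)*(b - 1)*(b + 3)*(b - 3)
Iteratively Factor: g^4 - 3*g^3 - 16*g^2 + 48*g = (g - 4)*(g^3 + g^2 - 12*g) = g*(g - 4)*(g^2 + g - 12) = g*(g - 4)*(g - 3)*(g + 4)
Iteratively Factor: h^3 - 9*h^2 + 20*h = (h - 5)*(h^2 - 4*h) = (h - 5)*(h - 4)*(h)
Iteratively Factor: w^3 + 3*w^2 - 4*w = (w - 1)*(w^2 + 4*w) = w*(w - 1)*(w + 4)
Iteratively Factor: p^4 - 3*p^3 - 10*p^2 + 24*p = (p)*(p^3 - 3*p^2 - 10*p + 24) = p*(p - 2)*(p^2 - p - 12) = p*(p - 4)*(p - 2)*(p + 3)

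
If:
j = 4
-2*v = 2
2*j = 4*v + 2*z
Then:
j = 4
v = -1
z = 6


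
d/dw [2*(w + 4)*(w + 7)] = 4*w + 22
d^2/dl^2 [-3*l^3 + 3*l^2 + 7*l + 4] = 6 - 18*l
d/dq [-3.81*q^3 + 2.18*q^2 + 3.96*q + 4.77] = -11.43*q^2 + 4.36*q + 3.96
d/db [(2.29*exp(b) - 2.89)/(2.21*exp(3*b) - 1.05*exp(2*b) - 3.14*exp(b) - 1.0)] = (-10.1218*exp(3*b) + 21.5652*exp(2*b) - 6.069*exp(b) - 11.3646)*exp(b)/(4.8841*exp(6*b) - 4.641*exp(5*b) - 12.7763*exp(4*b) + 2.174*exp(3*b) + 11.9596*exp(2*b) + 6.28*exp(b) + 1.0)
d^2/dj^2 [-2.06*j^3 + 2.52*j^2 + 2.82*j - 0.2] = 5.04 - 12.36*j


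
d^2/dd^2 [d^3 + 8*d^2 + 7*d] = 6*d + 16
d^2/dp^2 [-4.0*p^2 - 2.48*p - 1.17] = -8.00000000000000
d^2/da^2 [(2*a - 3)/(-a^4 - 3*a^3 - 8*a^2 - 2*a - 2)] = 2*(-(2*a - 3)*(4*a^3 + 9*a^2 + 16*a + 2)^2 + (8*a^3 + 18*a^2 + 32*a + (2*a - 3)*(6*a^2 + 9*a + 8) + 4)*(a^4 + 3*a^3 + 8*a^2 + 2*a + 2))/(a^4 + 3*a^3 + 8*a^2 + 2*a + 2)^3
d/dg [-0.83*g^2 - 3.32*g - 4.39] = -1.66*g - 3.32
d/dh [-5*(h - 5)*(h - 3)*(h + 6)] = -15*h^2 + 20*h + 165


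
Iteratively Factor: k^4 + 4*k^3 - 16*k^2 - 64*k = (k)*(k^3 + 4*k^2 - 16*k - 64) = k*(k - 4)*(k^2 + 8*k + 16) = k*(k - 4)*(k + 4)*(k + 4)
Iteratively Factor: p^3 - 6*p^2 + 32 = (p + 2)*(p^2 - 8*p + 16) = (p - 4)*(p + 2)*(p - 4)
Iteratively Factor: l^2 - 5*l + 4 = (l - 4)*(l - 1)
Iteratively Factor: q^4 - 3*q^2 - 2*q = (q - 2)*(q^3 + 2*q^2 + q) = (q - 2)*(q + 1)*(q^2 + q) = (q - 2)*(q + 1)^2*(q)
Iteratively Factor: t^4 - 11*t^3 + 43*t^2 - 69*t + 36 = (t - 3)*(t^3 - 8*t^2 + 19*t - 12) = (t - 3)^2*(t^2 - 5*t + 4) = (t - 4)*(t - 3)^2*(t - 1)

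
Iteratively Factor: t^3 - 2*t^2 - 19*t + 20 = (t - 5)*(t^2 + 3*t - 4) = (t - 5)*(t - 1)*(t + 4)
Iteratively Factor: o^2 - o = (o - 1)*(o)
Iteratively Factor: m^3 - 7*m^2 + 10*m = (m - 5)*(m^2 - 2*m) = (m - 5)*(m - 2)*(m)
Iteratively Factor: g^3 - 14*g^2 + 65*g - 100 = (g - 4)*(g^2 - 10*g + 25) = (g - 5)*(g - 4)*(g - 5)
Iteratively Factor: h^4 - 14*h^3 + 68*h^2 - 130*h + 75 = (h - 3)*(h^3 - 11*h^2 + 35*h - 25) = (h - 5)*(h - 3)*(h^2 - 6*h + 5) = (h - 5)^2*(h - 3)*(h - 1)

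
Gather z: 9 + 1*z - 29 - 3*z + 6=-2*z - 14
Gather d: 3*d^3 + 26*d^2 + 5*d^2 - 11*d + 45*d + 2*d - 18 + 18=3*d^3 + 31*d^2 + 36*d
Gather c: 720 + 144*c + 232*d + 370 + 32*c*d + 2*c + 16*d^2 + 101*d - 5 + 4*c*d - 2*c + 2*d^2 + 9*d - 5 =c*(36*d + 144) + 18*d^2 + 342*d + 1080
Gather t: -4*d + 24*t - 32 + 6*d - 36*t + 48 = 2*d - 12*t + 16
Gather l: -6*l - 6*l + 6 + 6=12 - 12*l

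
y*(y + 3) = y^2 + 3*y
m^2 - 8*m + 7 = (m - 7)*(m - 1)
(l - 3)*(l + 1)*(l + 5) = l^3 + 3*l^2 - 13*l - 15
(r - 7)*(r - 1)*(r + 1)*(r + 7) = r^4 - 50*r^2 + 49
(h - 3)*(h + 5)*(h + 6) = h^3 + 8*h^2 - 3*h - 90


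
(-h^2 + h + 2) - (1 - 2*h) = -h^2 + 3*h + 1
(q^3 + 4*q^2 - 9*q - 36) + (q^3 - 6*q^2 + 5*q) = 2*q^3 - 2*q^2 - 4*q - 36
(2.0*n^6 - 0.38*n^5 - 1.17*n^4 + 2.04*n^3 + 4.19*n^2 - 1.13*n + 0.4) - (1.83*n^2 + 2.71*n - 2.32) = 2.0*n^6 - 0.38*n^5 - 1.17*n^4 + 2.04*n^3 + 2.36*n^2 - 3.84*n + 2.72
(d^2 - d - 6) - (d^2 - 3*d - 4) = 2*d - 2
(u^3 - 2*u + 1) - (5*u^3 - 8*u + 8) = -4*u^3 + 6*u - 7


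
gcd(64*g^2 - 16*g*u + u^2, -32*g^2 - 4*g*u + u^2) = -8*g + u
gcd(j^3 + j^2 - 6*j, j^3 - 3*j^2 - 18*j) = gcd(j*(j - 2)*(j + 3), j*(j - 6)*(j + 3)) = j^2 + 3*j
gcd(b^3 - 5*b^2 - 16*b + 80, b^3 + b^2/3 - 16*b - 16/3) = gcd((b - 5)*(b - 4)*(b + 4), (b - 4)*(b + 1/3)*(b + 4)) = b^2 - 16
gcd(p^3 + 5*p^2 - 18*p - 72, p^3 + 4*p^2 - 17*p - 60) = p^2 - p - 12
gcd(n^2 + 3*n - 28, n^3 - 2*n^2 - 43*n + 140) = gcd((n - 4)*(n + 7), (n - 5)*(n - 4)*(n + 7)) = n^2 + 3*n - 28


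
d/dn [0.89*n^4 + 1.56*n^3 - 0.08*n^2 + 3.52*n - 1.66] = 3.56*n^3 + 4.68*n^2 - 0.16*n + 3.52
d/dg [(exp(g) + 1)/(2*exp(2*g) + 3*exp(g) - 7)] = (-(exp(g) + 1)*(4*exp(g) + 3) + 2*exp(2*g) + 3*exp(g) - 7)*exp(g)/(2*exp(2*g) + 3*exp(g) - 7)^2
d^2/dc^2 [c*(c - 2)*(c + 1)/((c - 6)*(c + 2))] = 4*(11*c^3 + 54*c^2 + 180*c - 24)/(c^6 - 12*c^5 + 12*c^4 + 224*c^3 - 144*c^2 - 1728*c - 1728)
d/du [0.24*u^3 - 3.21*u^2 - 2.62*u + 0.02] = 0.72*u^2 - 6.42*u - 2.62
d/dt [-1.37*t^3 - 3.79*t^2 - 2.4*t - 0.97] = -4.11*t^2 - 7.58*t - 2.4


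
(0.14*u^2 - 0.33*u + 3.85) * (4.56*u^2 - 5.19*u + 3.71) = 0.6384*u^4 - 2.2314*u^3 + 19.7881*u^2 - 21.2058*u + 14.2835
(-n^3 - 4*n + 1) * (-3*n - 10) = 3*n^4 + 10*n^3 + 12*n^2 + 37*n - 10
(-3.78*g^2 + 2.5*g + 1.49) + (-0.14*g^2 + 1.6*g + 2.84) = -3.92*g^2 + 4.1*g + 4.33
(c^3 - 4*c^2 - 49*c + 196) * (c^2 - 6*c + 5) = c^5 - 10*c^4 - 20*c^3 + 470*c^2 - 1421*c + 980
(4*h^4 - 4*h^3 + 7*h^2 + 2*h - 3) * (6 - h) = -4*h^5 + 28*h^4 - 31*h^3 + 40*h^2 + 15*h - 18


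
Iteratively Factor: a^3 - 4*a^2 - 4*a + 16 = (a - 2)*(a^2 - 2*a - 8) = (a - 4)*(a - 2)*(a + 2)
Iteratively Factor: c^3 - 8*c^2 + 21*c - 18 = (c - 2)*(c^2 - 6*c + 9) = (c - 3)*(c - 2)*(c - 3)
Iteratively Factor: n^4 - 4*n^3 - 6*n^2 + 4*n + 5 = (n + 1)*(n^3 - 5*n^2 - n + 5) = (n - 5)*(n + 1)*(n^2 - 1) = (n - 5)*(n + 1)^2*(n - 1)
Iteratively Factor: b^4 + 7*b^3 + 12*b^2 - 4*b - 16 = (b + 4)*(b^3 + 3*b^2 - 4) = (b + 2)*(b + 4)*(b^2 + b - 2) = (b - 1)*(b + 2)*(b + 4)*(b + 2)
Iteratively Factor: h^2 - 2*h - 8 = (h + 2)*(h - 4)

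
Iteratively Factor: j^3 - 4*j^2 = (j)*(j^2 - 4*j) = j*(j - 4)*(j)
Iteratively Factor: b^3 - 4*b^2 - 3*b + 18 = (b + 2)*(b^2 - 6*b + 9) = (b - 3)*(b + 2)*(b - 3)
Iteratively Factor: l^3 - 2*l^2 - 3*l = (l)*(l^2 - 2*l - 3) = l*(l + 1)*(l - 3)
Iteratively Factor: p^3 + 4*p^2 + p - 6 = (p + 3)*(p^2 + p - 2) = (p + 2)*(p + 3)*(p - 1)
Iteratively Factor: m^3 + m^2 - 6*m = (m + 3)*(m^2 - 2*m) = (m - 2)*(m + 3)*(m)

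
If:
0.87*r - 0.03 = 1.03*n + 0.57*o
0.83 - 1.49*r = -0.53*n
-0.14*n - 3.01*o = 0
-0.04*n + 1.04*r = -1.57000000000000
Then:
No Solution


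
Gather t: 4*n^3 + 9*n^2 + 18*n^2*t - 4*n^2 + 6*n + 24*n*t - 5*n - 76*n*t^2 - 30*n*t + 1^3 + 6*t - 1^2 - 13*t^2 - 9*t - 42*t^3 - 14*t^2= 4*n^3 + 5*n^2 + n - 42*t^3 + t^2*(-76*n - 27) + t*(18*n^2 - 6*n - 3)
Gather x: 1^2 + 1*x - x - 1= 0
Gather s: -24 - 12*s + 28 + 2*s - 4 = -10*s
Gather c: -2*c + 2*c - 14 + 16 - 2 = 0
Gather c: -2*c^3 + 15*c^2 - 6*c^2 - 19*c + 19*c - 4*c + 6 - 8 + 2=-2*c^3 + 9*c^2 - 4*c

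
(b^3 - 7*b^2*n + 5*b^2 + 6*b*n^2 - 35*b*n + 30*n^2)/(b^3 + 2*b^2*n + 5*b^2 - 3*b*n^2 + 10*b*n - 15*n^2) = (b - 6*n)/(b + 3*n)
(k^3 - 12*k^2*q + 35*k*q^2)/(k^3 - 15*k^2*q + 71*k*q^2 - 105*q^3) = k/(k - 3*q)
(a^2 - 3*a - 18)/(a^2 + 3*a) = (a - 6)/a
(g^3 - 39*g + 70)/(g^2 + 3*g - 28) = (g^2 - 7*g + 10)/(g - 4)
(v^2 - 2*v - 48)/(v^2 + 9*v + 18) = (v - 8)/(v + 3)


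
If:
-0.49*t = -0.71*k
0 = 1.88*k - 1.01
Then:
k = 0.54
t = 0.78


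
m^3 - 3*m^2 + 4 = (m - 2)^2*(m + 1)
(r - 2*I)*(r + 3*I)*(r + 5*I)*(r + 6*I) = r^4 + 12*I*r^3 - 35*r^2 + 36*I*r - 180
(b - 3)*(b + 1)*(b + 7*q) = b^3 + 7*b^2*q - 2*b^2 - 14*b*q - 3*b - 21*q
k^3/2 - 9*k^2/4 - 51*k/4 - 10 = (k/2 + 1/2)*(k - 8)*(k + 5/2)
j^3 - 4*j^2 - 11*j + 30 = (j - 5)*(j - 2)*(j + 3)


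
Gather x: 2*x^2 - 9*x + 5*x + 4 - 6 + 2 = 2*x^2 - 4*x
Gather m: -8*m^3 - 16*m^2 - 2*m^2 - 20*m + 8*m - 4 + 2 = -8*m^3 - 18*m^2 - 12*m - 2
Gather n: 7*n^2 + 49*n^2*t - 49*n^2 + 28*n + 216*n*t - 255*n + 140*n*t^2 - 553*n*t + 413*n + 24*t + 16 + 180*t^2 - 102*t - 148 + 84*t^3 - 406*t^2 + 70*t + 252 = n^2*(49*t - 42) + n*(140*t^2 - 337*t + 186) + 84*t^3 - 226*t^2 - 8*t + 120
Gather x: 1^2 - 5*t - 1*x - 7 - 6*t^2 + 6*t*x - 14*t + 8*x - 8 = -6*t^2 - 19*t + x*(6*t + 7) - 14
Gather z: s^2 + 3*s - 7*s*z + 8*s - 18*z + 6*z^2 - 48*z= s^2 + 11*s + 6*z^2 + z*(-7*s - 66)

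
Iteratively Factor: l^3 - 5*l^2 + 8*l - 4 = (l - 1)*(l^2 - 4*l + 4) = (l - 2)*(l - 1)*(l - 2)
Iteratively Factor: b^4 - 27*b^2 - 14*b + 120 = (b - 5)*(b^3 + 5*b^2 - 2*b - 24) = (b - 5)*(b + 4)*(b^2 + b - 6) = (b - 5)*(b - 2)*(b + 4)*(b + 3)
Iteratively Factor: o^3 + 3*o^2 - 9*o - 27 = (o - 3)*(o^2 + 6*o + 9) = (o - 3)*(o + 3)*(o + 3)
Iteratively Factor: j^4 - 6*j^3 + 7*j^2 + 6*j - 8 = (j - 2)*(j^3 - 4*j^2 - j + 4) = (j - 2)*(j + 1)*(j^2 - 5*j + 4) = (j - 2)*(j - 1)*(j + 1)*(j - 4)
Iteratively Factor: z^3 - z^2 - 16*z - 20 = (z + 2)*(z^2 - 3*z - 10) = (z - 5)*(z + 2)*(z + 2)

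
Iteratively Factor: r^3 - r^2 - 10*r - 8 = (r + 2)*(r^2 - 3*r - 4) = (r + 1)*(r + 2)*(r - 4)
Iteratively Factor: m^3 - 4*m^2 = (m)*(m^2 - 4*m) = m^2*(m - 4)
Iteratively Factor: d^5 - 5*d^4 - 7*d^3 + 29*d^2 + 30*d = (d)*(d^4 - 5*d^3 - 7*d^2 + 29*d + 30) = d*(d + 1)*(d^3 - 6*d^2 - d + 30) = d*(d + 1)*(d + 2)*(d^2 - 8*d + 15) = d*(d - 3)*(d + 1)*(d + 2)*(d - 5)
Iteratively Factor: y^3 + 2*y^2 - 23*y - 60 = (y + 4)*(y^2 - 2*y - 15) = (y + 3)*(y + 4)*(y - 5)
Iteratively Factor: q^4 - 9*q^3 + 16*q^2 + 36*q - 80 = (q - 5)*(q^3 - 4*q^2 - 4*q + 16) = (q - 5)*(q - 2)*(q^2 - 2*q - 8) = (q - 5)*(q - 4)*(q - 2)*(q + 2)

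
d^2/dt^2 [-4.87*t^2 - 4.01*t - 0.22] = -9.74000000000000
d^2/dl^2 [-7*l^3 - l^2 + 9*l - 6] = -42*l - 2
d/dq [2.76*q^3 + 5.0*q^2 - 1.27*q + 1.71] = 8.28*q^2 + 10.0*q - 1.27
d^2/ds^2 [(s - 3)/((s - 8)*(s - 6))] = 2*(s^3 - 9*s^2 - 18*s + 228)/(s^6 - 42*s^5 + 732*s^4 - 6776*s^3 + 35136*s^2 - 96768*s + 110592)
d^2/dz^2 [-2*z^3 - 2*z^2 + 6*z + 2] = -12*z - 4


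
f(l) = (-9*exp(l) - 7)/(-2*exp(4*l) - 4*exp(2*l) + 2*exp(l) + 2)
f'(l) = (-9*exp(l) - 7)*(8*exp(4*l) + 8*exp(2*l) - 2*exp(l))/(-2*exp(4*l) - 4*exp(2*l) + 2*exp(l) + 2)^2 - 9*exp(l)/(-2*exp(4*l) - 4*exp(2*l) + 2*exp(l) + 2)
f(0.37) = 1.63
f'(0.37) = -5.46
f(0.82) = 0.41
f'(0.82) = -1.21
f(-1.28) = -4.25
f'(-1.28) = -1.33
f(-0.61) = -6.87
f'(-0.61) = -10.65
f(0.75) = 0.50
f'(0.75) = -1.50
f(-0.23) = -53.02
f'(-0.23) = -1347.73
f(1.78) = 0.02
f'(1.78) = -0.07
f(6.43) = 0.00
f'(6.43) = -0.00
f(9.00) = 0.00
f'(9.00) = 0.00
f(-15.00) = -3.50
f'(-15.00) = 0.00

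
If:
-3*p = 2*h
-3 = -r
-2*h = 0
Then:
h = 0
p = 0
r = 3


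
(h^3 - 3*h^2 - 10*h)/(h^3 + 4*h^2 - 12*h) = (h^2 - 3*h - 10)/(h^2 + 4*h - 12)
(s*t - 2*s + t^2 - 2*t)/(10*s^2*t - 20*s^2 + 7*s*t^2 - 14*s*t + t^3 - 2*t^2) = (s + t)/(10*s^2 + 7*s*t + t^2)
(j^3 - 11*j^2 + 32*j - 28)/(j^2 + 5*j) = (j^3 - 11*j^2 + 32*j - 28)/(j*(j + 5))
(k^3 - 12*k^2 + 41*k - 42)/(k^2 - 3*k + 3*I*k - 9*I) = (k^2 - 9*k + 14)/(k + 3*I)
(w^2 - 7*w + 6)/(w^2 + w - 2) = (w - 6)/(w + 2)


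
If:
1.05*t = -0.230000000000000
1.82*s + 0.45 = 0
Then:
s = -0.25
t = -0.22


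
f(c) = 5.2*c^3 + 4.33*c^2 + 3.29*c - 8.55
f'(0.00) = 3.29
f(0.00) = -8.55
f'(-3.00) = 117.71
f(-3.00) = -119.85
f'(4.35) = 336.15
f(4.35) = 515.72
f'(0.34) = 8.04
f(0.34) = -6.73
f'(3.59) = 235.43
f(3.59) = 299.66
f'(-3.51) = 165.09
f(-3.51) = -191.62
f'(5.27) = 482.19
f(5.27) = 890.13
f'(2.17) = 95.54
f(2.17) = 72.11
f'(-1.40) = 21.74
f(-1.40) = -18.94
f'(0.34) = 8.04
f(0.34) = -6.73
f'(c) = 15.6*c^2 + 8.66*c + 3.29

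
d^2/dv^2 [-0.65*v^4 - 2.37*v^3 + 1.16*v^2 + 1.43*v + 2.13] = -7.8*v^2 - 14.22*v + 2.32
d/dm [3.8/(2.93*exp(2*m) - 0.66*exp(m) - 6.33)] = (2.508 - 22.268*exp(m))*exp(m)/(-2.93*exp(2*m) + 0.66*exp(m) + 6.33)^2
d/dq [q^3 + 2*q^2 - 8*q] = 3*q^2 + 4*q - 8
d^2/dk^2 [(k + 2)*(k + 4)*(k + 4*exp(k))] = 4*k^2*exp(k) + 40*k*exp(k) + 6*k + 88*exp(k) + 12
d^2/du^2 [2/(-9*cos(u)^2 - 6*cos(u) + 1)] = 3*(216*sin(u)^4 - 156*sin(u)^2 - 131*cos(u) + 27*cos(3*u) - 120)/(-9*sin(u)^2 + 6*cos(u) + 8)^3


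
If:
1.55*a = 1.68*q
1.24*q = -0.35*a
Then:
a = 0.00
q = 0.00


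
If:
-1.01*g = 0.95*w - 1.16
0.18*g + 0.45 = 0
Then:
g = -2.50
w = 3.88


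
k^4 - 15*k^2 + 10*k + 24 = (k - 3)*(k - 2)*(k + 1)*(k + 4)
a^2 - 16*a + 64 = (a - 8)^2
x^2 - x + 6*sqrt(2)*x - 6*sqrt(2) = (x - 1)*(x + 6*sqrt(2))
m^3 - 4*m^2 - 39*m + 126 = (m - 7)*(m - 3)*(m + 6)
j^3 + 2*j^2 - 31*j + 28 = (j - 4)*(j - 1)*(j + 7)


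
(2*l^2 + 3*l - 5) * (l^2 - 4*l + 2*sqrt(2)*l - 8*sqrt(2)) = 2*l^4 - 5*l^3 + 4*sqrt(2)*l^3 - 17*l^2 - 10*sqrt(2)*l^2 - 34*sqrt(2)*l + 20*l + 40*sqrt(2)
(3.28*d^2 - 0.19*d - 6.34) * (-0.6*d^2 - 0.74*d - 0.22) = -1.968*d^4 - 2.3132*d^3 + 3.223*d^2 + 4.7334*d + 1.3948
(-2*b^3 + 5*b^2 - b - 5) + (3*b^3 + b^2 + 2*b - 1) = b^3 + 6*b^2 + b - 6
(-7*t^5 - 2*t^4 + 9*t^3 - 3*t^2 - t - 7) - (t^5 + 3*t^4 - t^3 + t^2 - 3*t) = -8*t^5 - 5*t^4 + 10*t^3 - 4*t^2 + 2*t - 7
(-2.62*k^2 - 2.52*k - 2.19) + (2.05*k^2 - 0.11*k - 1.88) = -0.57*k^2 - 2.63*k - 4.07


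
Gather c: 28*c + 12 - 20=28*c - 8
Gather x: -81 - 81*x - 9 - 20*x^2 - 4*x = -20*x^2 - 85*x - 90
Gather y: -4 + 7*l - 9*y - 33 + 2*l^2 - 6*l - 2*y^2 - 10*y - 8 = 2*l^2 + l - 2*y^2 - 19*y - 45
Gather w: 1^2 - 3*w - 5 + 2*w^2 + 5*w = 2*w^2 + 2*w - 4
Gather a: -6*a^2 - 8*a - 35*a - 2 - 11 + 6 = -6*a^2 - 43*a - 7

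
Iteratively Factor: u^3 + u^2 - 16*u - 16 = (u - 4)*(u^2 + 5*u + 4) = (u - 4)*(u + 1)*(u + 4)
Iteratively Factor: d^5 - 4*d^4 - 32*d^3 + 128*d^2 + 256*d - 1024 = (d - 4)*(d^4 - 32*d^2 + 256) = (d - 4)^2*(d^3 + 4*d^2 - 16*d - 64) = (d - 4)^3*(d^2 + 8*d + 16) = (d - 4)^3*(d + 4)*(d + 4)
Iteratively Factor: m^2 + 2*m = (m + 2)*(m)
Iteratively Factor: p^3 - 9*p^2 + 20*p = (p - 4)*(p^2 - 5*p) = (p - 5)*(p - 4)*(p)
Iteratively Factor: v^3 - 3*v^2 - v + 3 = (v + 1)*(v^2 - 4*v + 3) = (v - 1)*(v + 1)*(v - 3)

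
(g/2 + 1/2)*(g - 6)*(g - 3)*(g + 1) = g^4/2 - 7*g^3/2 + g^2/2 + 27*g/2 + 9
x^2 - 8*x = x*(x - 8)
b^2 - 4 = (b - 2)*(b + 2)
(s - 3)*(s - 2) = s^2 - 5*s + 6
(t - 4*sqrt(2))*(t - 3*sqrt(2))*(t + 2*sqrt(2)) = t^3 - 5*sqrt(2)*t^2 - 4*t + 48*sqrt(2)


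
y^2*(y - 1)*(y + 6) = y^4 + 5*y^3 - 6*y^2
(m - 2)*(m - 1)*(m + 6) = m^3 + 3*m^2 - 16*m + 12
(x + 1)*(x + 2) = x^2 + 3*x + 2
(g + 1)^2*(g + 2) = g^3 + 4*g^2 + 5*g + 2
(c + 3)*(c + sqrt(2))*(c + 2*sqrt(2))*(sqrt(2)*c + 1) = sqrt(2)*c^4 + 3*sqrt(2)*c^3 + 7*c^3 + 7*sqrt(2)*c^2 + 21*c^2 + 4*c + 21*sqrt(2)*c + 12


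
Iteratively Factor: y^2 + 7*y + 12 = (y + 4)*(y + 3)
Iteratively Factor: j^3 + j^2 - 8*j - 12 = (j - 3)*(j^2 + 4*j + 4) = (j - 3)*(j + 2)*(j + 2)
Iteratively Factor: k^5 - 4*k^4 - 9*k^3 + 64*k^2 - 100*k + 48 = (k - 1)*(k^4 - 3*k^3 - 12*k^2 + 52*k - 48) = (k - 3)*(k - 1)*(k^3 - 12*k + 16) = (k - 3)*(k - 2)*(k - 1)*(k^2 + 2*k - 8) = (k - 3)*(k - 2)*(k - 1)*(k + 4)*(k - 2)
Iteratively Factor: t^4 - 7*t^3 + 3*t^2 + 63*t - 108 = (t - 3)*(t^3 - 4*t^2 - 9*t + 36) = (t - 4)*(t - 3)*(t^2 - 9) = (t - 4)*(t - 3)*(t + 3)*(t - 3)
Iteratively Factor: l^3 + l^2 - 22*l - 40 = (l + 2)*(l^2 - l - 20) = (l - 5)*(l + 2)*(l + 4)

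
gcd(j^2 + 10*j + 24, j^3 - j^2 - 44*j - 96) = j + 4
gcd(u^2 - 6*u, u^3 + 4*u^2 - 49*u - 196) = 1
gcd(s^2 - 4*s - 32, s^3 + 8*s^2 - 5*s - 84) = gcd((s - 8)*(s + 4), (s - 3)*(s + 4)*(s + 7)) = s + 4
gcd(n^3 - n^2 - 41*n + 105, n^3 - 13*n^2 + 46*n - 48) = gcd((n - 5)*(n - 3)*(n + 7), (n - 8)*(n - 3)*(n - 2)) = n - 3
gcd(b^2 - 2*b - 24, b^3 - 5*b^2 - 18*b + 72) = b^2 - 2*b - 24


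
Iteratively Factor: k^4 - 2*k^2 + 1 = (k + 1)*(k^3 - k^2 - k + 1) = (k - 1)*(k + 1)*(k^2 - 1) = (k - 1)*(k + 1)^2*(k - 1)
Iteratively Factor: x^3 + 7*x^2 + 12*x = (x + 4)*(x^2 + 3*x) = (x + 3)*(x + 4)*(x)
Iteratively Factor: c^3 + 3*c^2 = (c + 3)*(c^2) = c*(c + 3)*(c)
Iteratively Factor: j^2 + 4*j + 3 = (j + 3)*(j + 1)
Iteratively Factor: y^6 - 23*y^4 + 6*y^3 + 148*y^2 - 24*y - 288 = (y - 3)*(y^5 + 3*y^4 - 14*y^3 - 36*y^2 + 40*y + 96) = (y - 3)*(y + 4)*(y^4 - y^3 - 10*y^2 + 4*y + 24) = (y - 3)^2*(y + 4)*(y^3 + 2*y^2 - 4*y - 8) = (y - 3)^2*(y + 2)*(y + 4)*(y^2 - 4) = (y - 3)^2*(y - 2)*(y + 2)*(y + 4)*(y + 2)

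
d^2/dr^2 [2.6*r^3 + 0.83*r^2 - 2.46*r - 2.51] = 15.6*r + 1.66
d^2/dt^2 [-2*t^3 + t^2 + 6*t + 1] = 2 - 12*t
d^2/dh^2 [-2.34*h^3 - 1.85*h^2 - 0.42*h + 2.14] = -14.04*h - 3.7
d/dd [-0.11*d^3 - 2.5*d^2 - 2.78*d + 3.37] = -0.33*d^2 - 5.0*d - 2.78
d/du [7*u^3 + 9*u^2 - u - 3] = 21*u^2 + 18*u - 1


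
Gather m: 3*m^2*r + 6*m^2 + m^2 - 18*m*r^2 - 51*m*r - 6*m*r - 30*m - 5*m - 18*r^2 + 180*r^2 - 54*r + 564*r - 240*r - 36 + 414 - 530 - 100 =m^2*(3*r + 7) + m*(-18*r^2 - 57*r - 35) + 162*r^2 + 270*r - 252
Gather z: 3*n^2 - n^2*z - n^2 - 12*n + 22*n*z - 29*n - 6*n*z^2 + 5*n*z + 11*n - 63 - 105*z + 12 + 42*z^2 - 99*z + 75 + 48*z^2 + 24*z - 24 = 2*n^2 - 30*n + z^2*(90 - 6*n) + z*(-n^2 + 27*n - 180)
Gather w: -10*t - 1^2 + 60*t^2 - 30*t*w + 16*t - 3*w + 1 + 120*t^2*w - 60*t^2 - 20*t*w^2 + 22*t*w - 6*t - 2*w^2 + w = w^2*(-20*t - 2) + w*(120*t^2 - 8*t - 2)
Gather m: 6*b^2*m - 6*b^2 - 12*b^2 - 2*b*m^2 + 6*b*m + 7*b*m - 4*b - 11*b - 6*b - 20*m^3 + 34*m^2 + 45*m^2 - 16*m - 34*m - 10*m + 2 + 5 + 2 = -18*b^2 - 21*b - 20*m^3 + m^2*(79 - 2*b) + m*(6*b^2 + 13*b - 60) + 9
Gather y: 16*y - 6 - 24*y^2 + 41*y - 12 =-24*y^2 + 57*y - 18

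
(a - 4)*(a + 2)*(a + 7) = a^3 + 5*a^2 - 22*a - 56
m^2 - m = m*(m - 1)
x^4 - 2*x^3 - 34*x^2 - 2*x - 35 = (x - 7)*(x + 5)*(x - I)*(x + I)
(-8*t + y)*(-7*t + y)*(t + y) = 56*t^3 + 41*t^2*y - 14*t*y^2 + y^3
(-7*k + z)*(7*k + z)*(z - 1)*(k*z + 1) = -49*k^3*z^2 + 49*k^3*z - 49*k^2*z + 49*k^2 + k*z^4 - k*z^3 + z^3 - z^2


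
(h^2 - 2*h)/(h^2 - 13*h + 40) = h*(h - 2)/(h^2 - 13*h + 40)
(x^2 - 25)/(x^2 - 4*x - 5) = (x + 5)/(x + 1)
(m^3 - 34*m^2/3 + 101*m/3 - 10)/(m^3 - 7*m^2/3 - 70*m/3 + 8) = (m - 5)/(m + 4)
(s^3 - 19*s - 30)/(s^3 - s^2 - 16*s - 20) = (s + 3)/(s + 2)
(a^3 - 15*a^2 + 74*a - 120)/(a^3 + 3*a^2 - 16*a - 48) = (a^2 - 11*a + 30)/(a^2 + 7*a + 12)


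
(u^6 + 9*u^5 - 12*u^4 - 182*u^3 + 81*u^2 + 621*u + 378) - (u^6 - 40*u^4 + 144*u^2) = 9*u^5 + 28*u^4 - 182*u^3 - 63*u^2 + 621*u + 378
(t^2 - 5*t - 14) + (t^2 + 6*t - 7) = 2*t^2 + t - 21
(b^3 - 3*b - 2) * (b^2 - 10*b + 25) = b^5 - 10*b^4 + 22*b^3 + 28*b^2 - 55*b - 50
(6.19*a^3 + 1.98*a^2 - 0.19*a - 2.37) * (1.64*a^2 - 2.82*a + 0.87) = 10.1516*a^5 - 14.2086*a^4 - 0.5099*a^3 - 1.6284*a^2 + 6.5181*a - 2.0619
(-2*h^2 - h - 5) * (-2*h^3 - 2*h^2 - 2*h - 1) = 4*h^5 + 6*h^4 + 16*h^3 + 14*h^2 + 11*h + 5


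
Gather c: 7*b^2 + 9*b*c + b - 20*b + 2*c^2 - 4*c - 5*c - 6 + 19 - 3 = 7*b^2 - 19*b + 2*c^2 + c*(9*b - 9) + 10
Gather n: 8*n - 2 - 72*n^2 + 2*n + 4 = -72*n^2 + 10*n + 2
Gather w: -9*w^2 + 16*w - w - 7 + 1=-9*w^2 + 15*w - 6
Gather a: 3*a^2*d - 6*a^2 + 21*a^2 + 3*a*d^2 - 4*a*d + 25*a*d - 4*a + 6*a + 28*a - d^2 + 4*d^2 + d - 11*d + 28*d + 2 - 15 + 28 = a^2*(3*d + 15) + a*(3*d^2 + 21*d + 30) + 3*d^2 + 18*d + 15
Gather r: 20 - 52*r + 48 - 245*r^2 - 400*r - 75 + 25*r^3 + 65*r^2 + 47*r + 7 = 25*r^3 - 180*r^2 - 405*r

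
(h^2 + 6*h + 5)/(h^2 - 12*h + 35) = (h^2 + 6*h + 5)/(h^2 - 12*h + 35)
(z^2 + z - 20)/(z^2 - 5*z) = (z^2 + z - 20)/(z*(z - 5))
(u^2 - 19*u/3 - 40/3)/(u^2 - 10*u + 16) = (u + 5/3)/(u - 2)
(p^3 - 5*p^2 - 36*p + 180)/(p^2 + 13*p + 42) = (p^2 - 11*p + 30)/(p + 7)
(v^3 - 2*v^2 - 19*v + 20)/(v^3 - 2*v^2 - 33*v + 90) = (v^2 + 3*v - 4)/(v^2 + 3*v - 18)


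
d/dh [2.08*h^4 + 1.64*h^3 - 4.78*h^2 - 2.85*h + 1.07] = 8.32*h^3 + 4.92*h^2 - 9.56*h - 2.85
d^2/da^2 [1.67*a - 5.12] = 0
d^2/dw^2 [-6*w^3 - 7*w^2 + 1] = -36*w - 14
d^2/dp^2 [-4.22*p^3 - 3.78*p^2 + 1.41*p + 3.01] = -25.32*p - 7.56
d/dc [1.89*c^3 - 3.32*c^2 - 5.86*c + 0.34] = 5.67*c^2 - 6.64*c - 5.86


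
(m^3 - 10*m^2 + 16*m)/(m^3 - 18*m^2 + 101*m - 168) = m*(m - 2)/(m^2 - 10*m + 21)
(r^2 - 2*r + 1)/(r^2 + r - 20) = (r^2 - 2*r + 1)/(r^2 + r - 20)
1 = 1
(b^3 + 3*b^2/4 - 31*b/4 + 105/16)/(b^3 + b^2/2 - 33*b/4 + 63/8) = (4*b - 5)/(2*(2*b - 3))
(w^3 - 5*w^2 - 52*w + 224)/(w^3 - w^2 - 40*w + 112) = (w - 8)/(w - 4)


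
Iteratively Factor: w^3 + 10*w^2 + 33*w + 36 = (w + 3)*(w^2 + 7*w + 12) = (w + 3)^2*(w + 4)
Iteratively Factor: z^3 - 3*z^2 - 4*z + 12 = (z - 2)*(z^2 - z - 6) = (z - 3)*(z - 2)*(z + 2)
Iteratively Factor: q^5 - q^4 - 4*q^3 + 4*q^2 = (q)*(q^4 - q^3 - 4*q^2 + 4*q) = q^2*(q^3 - q^2 - 4*q + 4) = q^2*(q - 1)*(q^2 - 4) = q^2*(q - 2)*(q - 1)*(q + 2)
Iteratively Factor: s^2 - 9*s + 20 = (s - 5)*(s - 4)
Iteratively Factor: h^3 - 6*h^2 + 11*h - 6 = (h - 3)*(h^2 - 3*h + 2) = (h - 3)*(h - 2)*(h - 1)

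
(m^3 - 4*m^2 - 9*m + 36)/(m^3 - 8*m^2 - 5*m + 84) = (m - 3)/(m - 7)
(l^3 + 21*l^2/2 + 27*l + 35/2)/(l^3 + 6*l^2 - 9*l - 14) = (l + 5/2)/(l - 2)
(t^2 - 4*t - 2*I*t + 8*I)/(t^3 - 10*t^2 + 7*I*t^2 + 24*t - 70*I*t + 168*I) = (t - 2*I)/(t^2 + t*(-6 + 7*I) - 42*I)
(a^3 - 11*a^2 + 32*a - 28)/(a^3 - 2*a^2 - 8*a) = (-a^3 + 11*a^2 - 32*a + 28)/(a*(-a^2 + 2*a + 8))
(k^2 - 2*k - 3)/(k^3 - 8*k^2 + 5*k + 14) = (k - 3)/(k^2 - 9*k + 14)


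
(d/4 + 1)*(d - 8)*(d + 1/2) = d^3/4 - 7*d^2/8 - 17*d/2 - 4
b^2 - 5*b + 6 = (b - 3)*(b - 2)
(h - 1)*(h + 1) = h^2 - 1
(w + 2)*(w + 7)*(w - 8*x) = w^3 - 8*w^2*x + 9*w^2 - 72*w*x + 14*w - 112*x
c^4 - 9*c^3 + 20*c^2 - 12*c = c*(c - 6)*(c - 2)*(c - 1)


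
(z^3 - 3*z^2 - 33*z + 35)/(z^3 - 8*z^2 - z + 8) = (z^2 - 2*z - 35)/(z^2 - 7*z - 8)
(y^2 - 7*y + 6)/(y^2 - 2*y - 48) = (-y^2 + 7*y - 6)/(-y^2 + 2*y + 48)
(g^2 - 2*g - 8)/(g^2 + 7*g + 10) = (g - 4)/(g + 5)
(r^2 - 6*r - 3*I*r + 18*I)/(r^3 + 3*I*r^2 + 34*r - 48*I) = (r - 6)/(r^2 + 6*I*r + 16)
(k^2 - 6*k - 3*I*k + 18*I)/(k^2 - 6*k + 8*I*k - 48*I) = (k - 3*I)/(k + 8*I)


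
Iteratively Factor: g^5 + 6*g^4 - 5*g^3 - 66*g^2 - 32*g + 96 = (g - 1)*(g^4 + 7*g^3 + 2*g^2 - 64*g - 96) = (g - 3)*(g - 1)*(g^3 + 10*g^2 + 32*g + 32) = (g - 3)*(g - 1)*(g + 2)*(g^2 + 8*g + 16) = (g - 3)*(g - 1)*(g + 2)*(g + 4)*(g + 4)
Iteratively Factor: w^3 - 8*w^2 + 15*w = (w - 3)*(w^2 - 5*w) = w*(w - 3)*(w - 5)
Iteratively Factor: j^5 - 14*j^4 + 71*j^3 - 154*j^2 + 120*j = (j)*(j^4 - 14*j^3 + 71*j^2 - 154*j + 120) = j*(j - 4)*(j^3 - 10*j^2 + 31*j - 30) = j*(j - 4)*(j - 3)*(j^2 - 7*j + 10) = j*(j - 4)*(j - 3)*(j - 2)*(j - 5)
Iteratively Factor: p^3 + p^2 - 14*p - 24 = (p - 4)*(p^2 + 5*p + 6) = (p - 4)*(p + 2)*(p + 3)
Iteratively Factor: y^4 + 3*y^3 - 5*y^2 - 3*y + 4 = (y + 1)*(y^3 + 2*y^2 - 7*y + 4) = (y - 1)*(y + 1)*(y^2 + 3*y - 4) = (y - 1)*(y + 1)*(y + 4)*(y - 1)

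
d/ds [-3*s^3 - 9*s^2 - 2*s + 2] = -9*s^2 - 18*s - 2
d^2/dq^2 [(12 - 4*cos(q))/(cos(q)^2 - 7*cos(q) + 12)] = 4*(cos(q)^2 + 4*cos(q) - 2)/(cos(q) - 4)^3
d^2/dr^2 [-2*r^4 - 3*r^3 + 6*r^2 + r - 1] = -24*r^2 - 18*r + 12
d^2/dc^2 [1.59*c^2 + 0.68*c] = 3.18000000000000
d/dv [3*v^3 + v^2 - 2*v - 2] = 9*v^2 + 2*v - 2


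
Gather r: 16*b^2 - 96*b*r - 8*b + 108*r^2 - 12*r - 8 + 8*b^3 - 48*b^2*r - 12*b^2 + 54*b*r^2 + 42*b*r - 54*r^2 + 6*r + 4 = 8*b^3 + 4*b^2 - 8*b + r^2*(54*b + 54) + r*(-48*b^2 - 54*b - 6) - 4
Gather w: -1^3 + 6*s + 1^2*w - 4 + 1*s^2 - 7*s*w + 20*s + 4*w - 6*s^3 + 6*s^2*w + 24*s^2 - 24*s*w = -6*s^3 + 25*s^2 + 26*s + w*(6*s^2 - 31*s + 5) - 5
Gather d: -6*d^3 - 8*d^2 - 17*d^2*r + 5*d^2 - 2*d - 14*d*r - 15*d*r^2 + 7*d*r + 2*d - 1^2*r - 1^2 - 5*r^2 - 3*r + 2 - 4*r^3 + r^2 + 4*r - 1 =-6*d^3 + d^2*(-17*r - 3) + d*(-15*r^2 - 7*r) - 4*r^3 - 4*r^2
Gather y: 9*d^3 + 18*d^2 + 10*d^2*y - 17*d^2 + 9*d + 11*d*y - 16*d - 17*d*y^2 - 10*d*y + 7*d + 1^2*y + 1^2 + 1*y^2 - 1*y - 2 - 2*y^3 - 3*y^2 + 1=9*d^3 + d^2 - 2*y^3 + y^2*(-17*d - 2) + y*(10*d^2 + d)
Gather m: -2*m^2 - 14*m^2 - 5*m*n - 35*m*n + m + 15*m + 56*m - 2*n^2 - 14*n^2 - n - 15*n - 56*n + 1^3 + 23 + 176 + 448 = -16*m^2 + m*(72 - 40*n) - 16*n^2 - 72*n + 648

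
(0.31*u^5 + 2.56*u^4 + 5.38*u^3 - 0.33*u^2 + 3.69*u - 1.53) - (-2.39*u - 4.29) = 0.31*u^5 + 2.56*u^4 + 5.38*u^3 - 0.33*u^2 + 6.08*u + 2.76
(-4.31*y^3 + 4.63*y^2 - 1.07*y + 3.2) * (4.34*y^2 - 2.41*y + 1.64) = -18.7054*y^5 + 30.4813*y^4 - 22.8705*y^3 + 24.0599*y^2 - 9.4668*y + 5.248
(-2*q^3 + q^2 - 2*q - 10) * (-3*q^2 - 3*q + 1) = 6*q^5 + 3*q^4 + q^3 + 37*q^2 + 28*q - 10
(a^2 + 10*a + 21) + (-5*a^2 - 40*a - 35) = -4*a^2 - 30*a - 14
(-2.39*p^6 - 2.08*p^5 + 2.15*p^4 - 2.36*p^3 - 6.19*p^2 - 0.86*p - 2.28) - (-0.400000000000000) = -2.39*p^6 - 2.08*p^5 + 2.15*p^4 - 2.36*p^3 - 6.19*p^2 - 0.86*p - 1.88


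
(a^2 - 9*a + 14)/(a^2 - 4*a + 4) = (a - 7)/(a - 2)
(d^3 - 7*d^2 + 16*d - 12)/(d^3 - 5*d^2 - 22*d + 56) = (d^2 - 5*d + 6)/(d^2 - 3*d - 28)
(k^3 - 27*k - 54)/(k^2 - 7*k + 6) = (k^2 + 6*k + 9)/(k - 1)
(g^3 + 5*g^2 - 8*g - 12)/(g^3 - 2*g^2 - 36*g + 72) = (g + 1)/(g - 6)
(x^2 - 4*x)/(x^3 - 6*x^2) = (x - 4)/(x*(x - 6))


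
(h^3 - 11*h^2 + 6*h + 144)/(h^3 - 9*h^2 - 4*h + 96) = (h - 6)/(h - 4)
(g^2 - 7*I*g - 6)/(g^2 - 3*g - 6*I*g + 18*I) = (g - I)/(g - 3)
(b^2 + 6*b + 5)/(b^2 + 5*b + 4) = (b + 5)/(b + 4)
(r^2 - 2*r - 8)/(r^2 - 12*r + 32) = (r + 2)/(r - 8)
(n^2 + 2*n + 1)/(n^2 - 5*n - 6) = (n + 1)/(n - 6)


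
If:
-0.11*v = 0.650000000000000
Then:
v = -5.91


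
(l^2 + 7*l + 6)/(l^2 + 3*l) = (l^2 + 7*l + 6)/(l*(l + 3))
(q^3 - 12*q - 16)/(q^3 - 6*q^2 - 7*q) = (-q^3 + 12*q + 16)/(q*(-q^2 + 6*q + 7))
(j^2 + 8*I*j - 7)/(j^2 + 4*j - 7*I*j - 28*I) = (j^2 + 8*I*j - 7)/(j^2 + j*(4 - 7*I) - 28*I)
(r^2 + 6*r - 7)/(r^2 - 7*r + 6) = (r + 7)/(r - 6)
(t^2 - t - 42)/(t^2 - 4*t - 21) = (t + 6)/(t + 3)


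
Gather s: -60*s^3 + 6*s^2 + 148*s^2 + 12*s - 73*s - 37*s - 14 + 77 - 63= -60*s^3 + 154*s^2 - 98*s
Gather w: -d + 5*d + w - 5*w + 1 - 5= 4*d - 4*w - 4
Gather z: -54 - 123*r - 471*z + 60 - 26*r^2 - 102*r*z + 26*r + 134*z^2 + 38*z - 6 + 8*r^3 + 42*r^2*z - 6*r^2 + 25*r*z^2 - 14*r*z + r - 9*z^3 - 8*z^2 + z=8*r^3 - 32*r^2 - 96*r - 9*z^3 + z^2*(25*r + 126) + z*(42*r^2 - 116*r - 432)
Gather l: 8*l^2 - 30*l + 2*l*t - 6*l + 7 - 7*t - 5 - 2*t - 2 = 8*l^2 + l*(2*t - 36) - 9*t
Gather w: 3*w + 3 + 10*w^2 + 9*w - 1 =10*w^2 + 12*w + 2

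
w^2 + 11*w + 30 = (w + 5)*(w + 6)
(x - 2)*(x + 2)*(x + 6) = x^3 + 6*x^2 - 4*x - 24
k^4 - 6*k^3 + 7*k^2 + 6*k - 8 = (k - 4)*(k - 2)*(k - 1)*(k + 1)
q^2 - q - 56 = (q - 8)*(q + 7)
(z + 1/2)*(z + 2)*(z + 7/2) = z^3 + 6*z^2 + 39*z/4 + 7/2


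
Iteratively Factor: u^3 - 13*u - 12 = (u + 1)*(u^2 - u - 12) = (u - 4)*(u + 1)*(u + 3)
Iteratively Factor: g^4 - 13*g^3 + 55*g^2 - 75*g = (g - 3)*(g^3 - 10*g^2 + 25*g) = g*(g - 3)*(g^2 - 10*g + 25) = g*(g - 5)*(g - 3)*(g - 5)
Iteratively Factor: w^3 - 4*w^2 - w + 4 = (w - 4)*(w^2 - 1) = (w - 4)*(w + 1)*(w - 1)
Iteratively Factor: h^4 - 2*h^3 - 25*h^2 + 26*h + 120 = (h + 2)*(h^3 - 4*h^2 - 17*h + 60) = (h + 2)*(h + 4)*(h^2 - 8*h + 15) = (h - 3)*(h + 2)*(h + 4)*(h - 5)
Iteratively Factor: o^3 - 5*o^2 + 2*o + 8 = (o - 2)*(o^2 - 3*o - 4) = (o - 4)*(o - 2)*(o + 1)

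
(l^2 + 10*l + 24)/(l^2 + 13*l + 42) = (l + 4)/(l + 7)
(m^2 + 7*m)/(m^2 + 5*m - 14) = m/(m - 2)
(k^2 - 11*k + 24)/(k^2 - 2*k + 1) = (k^2 - 11*k + 24)/(k^2 - 2*k + 1)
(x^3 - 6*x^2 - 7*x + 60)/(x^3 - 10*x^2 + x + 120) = (x - 4)/(x - 8)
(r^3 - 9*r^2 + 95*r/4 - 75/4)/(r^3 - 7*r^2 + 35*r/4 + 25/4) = (2*r - 3)/(2*r + 1)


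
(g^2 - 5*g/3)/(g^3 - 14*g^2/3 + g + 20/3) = g/(g^2 - 3*g - 4)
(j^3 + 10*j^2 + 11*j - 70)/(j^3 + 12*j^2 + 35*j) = (j - 2)/j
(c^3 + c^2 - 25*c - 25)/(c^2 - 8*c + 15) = (c^2 + 6*c + 5)/(c - 3)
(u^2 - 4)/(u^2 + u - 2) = (u - 2)/(u - 1)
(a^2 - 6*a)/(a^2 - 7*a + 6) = a/(a - 1)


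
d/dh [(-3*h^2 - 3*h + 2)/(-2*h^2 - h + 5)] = (-3*h^2 - 22*h - 13)/(4*h^4 + 4*h^3 - 19*h^2 - 10*h + 25)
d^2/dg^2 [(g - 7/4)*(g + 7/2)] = 2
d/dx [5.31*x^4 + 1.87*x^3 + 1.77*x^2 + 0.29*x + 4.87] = 21.24*x^3 + 5.61*x^2 + 3.54*x + 0.29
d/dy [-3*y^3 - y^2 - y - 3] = -9*y^2 - 2*y - 1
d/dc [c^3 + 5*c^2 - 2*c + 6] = 3*c^2 + 10*c - 2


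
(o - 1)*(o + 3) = o^2 + 2*o - 3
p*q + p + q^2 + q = (p + q)*(q + 1)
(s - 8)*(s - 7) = s^2 - 15*s + 56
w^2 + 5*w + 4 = (w + 1)*(w + 4)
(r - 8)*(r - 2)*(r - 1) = r^3 - 11*r^2 + 26*r - 16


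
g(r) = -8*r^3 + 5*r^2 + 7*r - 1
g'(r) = -24*r^2 + 10*r + 7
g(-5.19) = 1215.74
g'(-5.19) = -691.37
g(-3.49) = 375.54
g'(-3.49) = -320.22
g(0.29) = 1.26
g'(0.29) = 7.88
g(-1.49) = 26.13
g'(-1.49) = -61.18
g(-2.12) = 82.86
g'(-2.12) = -122.07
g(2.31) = -56.76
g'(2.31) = -97.97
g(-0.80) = 0.70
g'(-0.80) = -16.36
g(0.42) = 2.23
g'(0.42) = 6.97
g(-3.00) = 239.00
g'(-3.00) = -239.00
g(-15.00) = 28019.00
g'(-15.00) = -5543.00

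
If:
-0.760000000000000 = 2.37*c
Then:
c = -0.32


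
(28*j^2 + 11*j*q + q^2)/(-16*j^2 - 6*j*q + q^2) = (28*j^2 + 11*j*q + q^2)/(-16*j^2 - 6*j*q + q^2)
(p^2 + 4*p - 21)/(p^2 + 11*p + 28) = (p - 3)/(p + 4)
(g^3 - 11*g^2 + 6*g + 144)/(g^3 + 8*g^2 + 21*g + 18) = (g^2 - 14*g + 48)/(g^2 + 5*g + 6)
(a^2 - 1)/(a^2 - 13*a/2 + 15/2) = 2*(a^2 - 1)/(2*a^2 - 13*a + 15)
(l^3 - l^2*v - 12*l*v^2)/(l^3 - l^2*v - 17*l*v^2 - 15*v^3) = l*(-l + 4*v)/(-l^2 + 4*l*v + 5*v^2)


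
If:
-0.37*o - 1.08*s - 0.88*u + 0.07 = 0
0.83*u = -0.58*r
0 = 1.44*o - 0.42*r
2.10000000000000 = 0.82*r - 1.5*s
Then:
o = 5.53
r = 18.97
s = 8.97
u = -13.26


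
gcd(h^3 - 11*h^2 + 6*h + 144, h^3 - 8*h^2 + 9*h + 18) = h - 6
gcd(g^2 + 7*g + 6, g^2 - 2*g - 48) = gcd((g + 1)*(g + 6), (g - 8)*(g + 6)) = g + 6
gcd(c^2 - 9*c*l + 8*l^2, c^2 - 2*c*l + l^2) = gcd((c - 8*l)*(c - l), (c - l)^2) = c - l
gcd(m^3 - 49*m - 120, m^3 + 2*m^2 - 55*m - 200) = m^2 - 3*m - 40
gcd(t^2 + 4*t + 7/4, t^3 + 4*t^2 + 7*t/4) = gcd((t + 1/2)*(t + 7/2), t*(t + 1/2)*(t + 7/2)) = t^2 + 4*t + 7/4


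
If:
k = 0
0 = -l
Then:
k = 0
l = 0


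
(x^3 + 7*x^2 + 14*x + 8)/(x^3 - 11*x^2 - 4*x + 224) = (x^2 + 3*x + 2)/(x^2 - 15*x + 56)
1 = 1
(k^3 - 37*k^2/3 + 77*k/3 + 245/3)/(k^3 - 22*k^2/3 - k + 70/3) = (k - 7)/(k - 2)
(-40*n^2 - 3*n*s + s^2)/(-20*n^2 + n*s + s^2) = (-8*n + s)/(-4*n + s)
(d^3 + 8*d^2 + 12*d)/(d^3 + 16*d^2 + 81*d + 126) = d*(d + 2)/(d^2 + 10*d + 21)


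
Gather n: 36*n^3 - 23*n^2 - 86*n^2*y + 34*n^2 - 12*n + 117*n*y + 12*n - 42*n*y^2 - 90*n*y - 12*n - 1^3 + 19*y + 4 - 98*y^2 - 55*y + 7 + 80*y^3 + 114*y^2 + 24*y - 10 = 36*n^3 + n^2*(11 - 86*y) + n*(-42*y^2 + 27*y - 12) + 80*y^3 + 16*y^2 - 12*y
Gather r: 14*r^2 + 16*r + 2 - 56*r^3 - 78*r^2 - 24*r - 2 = -56*r^3 - 64*r^2 - 8*r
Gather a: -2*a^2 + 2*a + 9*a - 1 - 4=-2*a^2 + 11*a - 5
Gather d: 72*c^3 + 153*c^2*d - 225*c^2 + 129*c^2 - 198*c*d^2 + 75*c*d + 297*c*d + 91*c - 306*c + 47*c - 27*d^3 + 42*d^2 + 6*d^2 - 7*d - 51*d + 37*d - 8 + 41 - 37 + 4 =72*c^3 - 96*c^2 - 168*c - 27*d^3 + d^2*(48 - 198*c) + d*(153*c^2 + 372*c - 21)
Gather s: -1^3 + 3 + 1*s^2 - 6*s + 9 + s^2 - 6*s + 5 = 2*s^2 - 12*s + 16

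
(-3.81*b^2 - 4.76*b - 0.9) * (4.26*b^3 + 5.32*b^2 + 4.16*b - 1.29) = -16.2306*b^5 - 40.5468*b^4 - 45.0068*b^3 - 19.6747*b^2 + 2.3964*b + 1.161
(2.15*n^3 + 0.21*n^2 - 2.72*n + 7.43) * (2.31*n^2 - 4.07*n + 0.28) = 4.9665*n^5 - 8.2654*n^4 - 6.5359*n^3 + 28.2925*n^2 - 31.0017*n + 2.0804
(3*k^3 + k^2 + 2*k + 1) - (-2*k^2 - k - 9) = 3*k^3 + 3*k^2 + 3*k + 10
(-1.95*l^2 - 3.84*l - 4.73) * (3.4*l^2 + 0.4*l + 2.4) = -6.63*l^4 - 13.836*l^3 - 22.298*l^2 - 11.108*l - 11.352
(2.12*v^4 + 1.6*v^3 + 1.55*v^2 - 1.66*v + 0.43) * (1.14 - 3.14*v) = -6.6568*v^5 - 2.6072*v^4 - 3.043*v^3 + 6.9794*v^2 - 3.2426*v + 0.4902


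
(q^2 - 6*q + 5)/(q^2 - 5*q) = (q - 1)/q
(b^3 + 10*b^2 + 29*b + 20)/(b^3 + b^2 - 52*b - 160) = (b + 1)/(b - 8)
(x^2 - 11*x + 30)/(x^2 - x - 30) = (x - 5)/(x + 5)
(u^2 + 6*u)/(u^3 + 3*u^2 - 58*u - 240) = u/(u^2 - 3*u - 40)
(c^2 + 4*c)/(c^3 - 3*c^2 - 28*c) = 1/(c - 7)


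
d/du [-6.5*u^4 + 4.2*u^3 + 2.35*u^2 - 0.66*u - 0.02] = -26.0*u^3 + 12.6*u^2 + 4.7*u - 0.66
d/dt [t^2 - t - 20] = 2*t - 1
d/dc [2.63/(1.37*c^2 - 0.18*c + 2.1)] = (0.4734 - 7.2062*c)/(1.37*c^2 - 0.18*c + 2.1)^2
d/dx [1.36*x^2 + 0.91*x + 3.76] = 2.72*x + 0.91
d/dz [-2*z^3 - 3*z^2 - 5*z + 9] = -6*z^2 - 6*z - 5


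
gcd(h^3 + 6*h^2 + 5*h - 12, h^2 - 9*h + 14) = 1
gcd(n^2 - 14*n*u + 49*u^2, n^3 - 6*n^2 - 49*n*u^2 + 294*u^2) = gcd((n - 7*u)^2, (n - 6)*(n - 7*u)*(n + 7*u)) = -n + 7*u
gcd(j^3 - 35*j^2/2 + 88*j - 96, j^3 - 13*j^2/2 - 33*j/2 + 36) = j^2 - 19*j/2 + 12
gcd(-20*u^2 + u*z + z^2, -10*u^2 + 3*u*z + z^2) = 5*u + z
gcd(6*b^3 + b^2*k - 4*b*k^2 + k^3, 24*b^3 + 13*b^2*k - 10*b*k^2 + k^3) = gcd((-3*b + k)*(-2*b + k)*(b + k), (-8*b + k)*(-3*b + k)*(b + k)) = 3*b^2 + 2*b*k - k^2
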